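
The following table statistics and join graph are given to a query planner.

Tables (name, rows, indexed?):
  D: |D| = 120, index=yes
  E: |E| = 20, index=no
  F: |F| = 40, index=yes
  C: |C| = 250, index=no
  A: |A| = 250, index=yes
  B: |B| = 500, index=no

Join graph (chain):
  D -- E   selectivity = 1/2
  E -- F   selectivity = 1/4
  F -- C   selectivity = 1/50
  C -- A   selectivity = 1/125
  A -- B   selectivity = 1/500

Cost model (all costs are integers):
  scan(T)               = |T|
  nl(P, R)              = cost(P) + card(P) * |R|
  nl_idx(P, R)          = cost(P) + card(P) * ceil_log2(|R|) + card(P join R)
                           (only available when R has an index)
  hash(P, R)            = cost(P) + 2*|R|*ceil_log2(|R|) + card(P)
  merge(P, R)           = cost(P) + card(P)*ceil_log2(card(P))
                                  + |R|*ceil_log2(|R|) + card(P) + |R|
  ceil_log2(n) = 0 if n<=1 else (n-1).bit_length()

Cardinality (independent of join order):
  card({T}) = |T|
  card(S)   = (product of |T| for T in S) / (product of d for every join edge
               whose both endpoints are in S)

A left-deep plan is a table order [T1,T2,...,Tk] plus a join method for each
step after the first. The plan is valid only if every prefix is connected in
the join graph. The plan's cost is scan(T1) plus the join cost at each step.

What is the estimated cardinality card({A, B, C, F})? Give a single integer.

400

Tables in S: A(250), B(500), C(250), F(40)
Edges inside S: F-C(d=50), C-A(d=125), A-B(d=500)
numerator = 250 * 500 * 250 * 40 = 1250000000
denominator = 50 * 125 * 500 = 3125000
card(S) = 1250000000 / 3125000 = 400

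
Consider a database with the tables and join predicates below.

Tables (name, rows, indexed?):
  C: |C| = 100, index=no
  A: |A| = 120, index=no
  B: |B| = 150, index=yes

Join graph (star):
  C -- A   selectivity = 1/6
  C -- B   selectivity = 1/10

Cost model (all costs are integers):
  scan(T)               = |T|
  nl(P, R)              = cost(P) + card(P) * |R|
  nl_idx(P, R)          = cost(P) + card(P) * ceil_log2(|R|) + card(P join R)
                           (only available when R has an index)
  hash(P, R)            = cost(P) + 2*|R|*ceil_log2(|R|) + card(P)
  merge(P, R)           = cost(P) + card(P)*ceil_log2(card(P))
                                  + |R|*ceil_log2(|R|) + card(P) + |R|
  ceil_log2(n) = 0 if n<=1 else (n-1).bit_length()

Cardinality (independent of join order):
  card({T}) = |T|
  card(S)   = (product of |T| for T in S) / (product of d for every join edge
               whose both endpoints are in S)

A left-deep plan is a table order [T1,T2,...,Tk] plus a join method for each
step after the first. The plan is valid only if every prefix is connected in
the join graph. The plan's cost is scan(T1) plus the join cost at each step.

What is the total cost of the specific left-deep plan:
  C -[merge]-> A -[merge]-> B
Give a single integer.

step 1: scan C: cost=100, card=100
step 2: join A via merge
    card(P join A) = 100*120/(6) = 2000
    cost = 100 + 100*7 + 120*7 + 100 + 120 = 1860
step 3: join B via merge
    card(P join B) = 2000*150/(10) = 30000
    cost = 1860 + 2000*11 + 150*8 + 2000 + 150 = 27210

27210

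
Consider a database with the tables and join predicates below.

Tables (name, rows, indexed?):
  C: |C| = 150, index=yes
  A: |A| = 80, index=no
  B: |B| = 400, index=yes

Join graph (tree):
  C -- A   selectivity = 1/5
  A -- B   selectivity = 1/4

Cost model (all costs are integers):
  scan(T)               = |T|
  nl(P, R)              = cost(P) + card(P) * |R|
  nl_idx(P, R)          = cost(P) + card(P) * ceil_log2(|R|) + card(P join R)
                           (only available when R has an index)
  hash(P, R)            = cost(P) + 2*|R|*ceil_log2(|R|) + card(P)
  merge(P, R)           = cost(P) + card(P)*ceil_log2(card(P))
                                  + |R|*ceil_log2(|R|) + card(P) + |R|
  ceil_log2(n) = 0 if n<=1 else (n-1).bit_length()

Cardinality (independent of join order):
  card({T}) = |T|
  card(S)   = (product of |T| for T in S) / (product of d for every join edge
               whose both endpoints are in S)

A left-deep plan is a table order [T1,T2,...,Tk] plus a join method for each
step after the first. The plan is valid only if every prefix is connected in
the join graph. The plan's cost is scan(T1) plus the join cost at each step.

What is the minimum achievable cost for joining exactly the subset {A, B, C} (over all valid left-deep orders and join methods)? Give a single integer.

11020

Selinger DP over subsets of {A,B,C}:
  {C}: scan cost=150, card=150
  {A}: scan cost=80, card=80
  {B}: scan cost=400, card=400
  {AC}: card=2400; try (A,hash)→1420, (C,merge)→2070, (A,merge)→2140, (C,hash)→2560, (C,nl_idx)→3120, (C,nl)→12080 …(+1); best=1420 via (A,hash)
  {AB}: card=8000; try (A,hash)→1920, (B,merge)→4720, (A,merge)→5040, (B,hash)→7360, (B,nl_idx)→8800, (B,nl)→32080 …(+1); best=1920 via (A,hash)
  {ABC}: card=240000; try (B,hash)→11020, (C,hash)→12320, (B,merge)→36620, (C,merge)→115270, (B,nl_idx)→263020, (C,nl_idx)→305920 …(+2); best=11020 via (B,hash)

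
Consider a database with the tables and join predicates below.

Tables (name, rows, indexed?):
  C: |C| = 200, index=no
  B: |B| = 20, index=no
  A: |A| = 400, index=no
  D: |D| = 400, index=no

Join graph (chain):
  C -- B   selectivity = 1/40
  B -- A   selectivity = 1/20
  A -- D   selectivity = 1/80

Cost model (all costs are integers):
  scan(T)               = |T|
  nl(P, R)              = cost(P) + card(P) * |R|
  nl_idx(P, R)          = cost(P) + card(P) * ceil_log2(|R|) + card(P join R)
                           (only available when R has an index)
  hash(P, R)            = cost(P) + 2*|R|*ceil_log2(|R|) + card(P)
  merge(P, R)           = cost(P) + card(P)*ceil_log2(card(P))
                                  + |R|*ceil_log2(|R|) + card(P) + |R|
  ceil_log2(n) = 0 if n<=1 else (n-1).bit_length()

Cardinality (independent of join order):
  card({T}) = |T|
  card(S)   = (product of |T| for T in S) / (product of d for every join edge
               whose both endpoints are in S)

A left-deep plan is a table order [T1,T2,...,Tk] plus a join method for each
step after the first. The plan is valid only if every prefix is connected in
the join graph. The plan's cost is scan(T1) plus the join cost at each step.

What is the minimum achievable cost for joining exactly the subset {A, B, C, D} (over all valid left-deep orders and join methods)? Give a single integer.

Selinger DP over subsets of {A,B,C,D}:
  {C}: scan cost=200, card=200
  {B}: scan cost=20, card=20
  {A}: scan cost=400, card=400
  {D}: scan cost=400, card=400
  {BC}: card=100; try (B,hash)→600, (C,merge)→1940, (B,merge)→2120, (C,hash)→3240, (C,nl)→4020, (B,nl)→4200; best=600 via (B,hash)
  {AB}: card=400; try (B,hash)→1000, (A,merge)→4140, (B,merge)→4520, (A,hash)→7240, (A,nl)→8020, (B,nl)→8400; best=1000 via (B,hash)
  {AD}: card=2000; try (D,hash)→8000, (A,hash)→8000, (D,merge)→8400, (A,merge)→8400, (D,nl)→160400, (A,nl)→160400; best=8000 via (D,hash)
  {ABC}: card=2000; try (C,hash)→4600, (A,merge)→5400, (C,merge)→6800, (A,hash)→7900, (A,nl)→40600, (C,nl)→81000; best=4600 via (C,hash)
  {ABD}: card=2000; try (D,hash)→8600, (D,merge)→9000, (B,hash)→10200, (B,merge)→32120, (B,nl)→48000, (D,nl)→161000; best=8600 via (D,hash)
  {ABCD}: card=10000; try (D,hash)→13800, (C,hash)→13800, (D,merge)→32600, (C,merge)→34400, (C,nl)→408600, (D,nl)→804600; best=13800 via (D,hash)

13800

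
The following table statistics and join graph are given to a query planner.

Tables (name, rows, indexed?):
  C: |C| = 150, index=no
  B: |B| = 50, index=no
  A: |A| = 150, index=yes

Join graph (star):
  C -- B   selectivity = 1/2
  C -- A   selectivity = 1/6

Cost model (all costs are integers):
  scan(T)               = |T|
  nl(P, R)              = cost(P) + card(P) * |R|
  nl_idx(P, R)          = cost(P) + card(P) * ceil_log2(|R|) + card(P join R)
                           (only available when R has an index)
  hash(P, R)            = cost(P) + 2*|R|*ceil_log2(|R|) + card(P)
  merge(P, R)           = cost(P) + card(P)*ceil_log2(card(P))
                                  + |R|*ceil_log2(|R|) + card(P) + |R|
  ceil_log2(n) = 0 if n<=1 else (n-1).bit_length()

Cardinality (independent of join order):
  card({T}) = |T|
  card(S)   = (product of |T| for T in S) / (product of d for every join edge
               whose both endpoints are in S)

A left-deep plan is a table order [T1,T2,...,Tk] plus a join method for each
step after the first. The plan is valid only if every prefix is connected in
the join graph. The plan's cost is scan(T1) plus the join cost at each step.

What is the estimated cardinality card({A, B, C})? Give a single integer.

93750

Tables in S: A(150), B(50), C(150)
Edges inside S: C-B(d=2), C-A(d=6)
numerator = 150 * 50 * 150 = 1125000
denominator = 2 * 6 = 12
card(S) = 1125000 / 12 = 93750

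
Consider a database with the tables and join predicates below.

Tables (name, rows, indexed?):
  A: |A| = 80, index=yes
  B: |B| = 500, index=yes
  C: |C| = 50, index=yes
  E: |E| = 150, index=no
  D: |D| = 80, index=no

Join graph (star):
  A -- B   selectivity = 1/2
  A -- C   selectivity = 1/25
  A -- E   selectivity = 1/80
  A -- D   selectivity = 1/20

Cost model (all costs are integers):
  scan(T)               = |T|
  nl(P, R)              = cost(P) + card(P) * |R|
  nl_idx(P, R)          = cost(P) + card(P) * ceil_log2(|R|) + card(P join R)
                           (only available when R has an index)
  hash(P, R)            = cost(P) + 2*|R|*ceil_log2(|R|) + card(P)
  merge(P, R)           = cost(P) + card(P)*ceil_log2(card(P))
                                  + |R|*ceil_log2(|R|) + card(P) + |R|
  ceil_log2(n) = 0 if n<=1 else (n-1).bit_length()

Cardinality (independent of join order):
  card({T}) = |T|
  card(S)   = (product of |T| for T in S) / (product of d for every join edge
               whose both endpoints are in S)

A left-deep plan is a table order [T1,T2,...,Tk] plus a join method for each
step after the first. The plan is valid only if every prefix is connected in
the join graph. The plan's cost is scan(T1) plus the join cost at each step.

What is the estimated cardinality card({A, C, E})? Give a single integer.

300

Tables in S: A(80), C(50), E(150)
Edges inside S: A-C(d=25), A-E(d=80)
numerator = 80 * 50 * 150 = 600000
denominator = 25 * 80 = 2000
card(S) = 600000 / 2000 = 300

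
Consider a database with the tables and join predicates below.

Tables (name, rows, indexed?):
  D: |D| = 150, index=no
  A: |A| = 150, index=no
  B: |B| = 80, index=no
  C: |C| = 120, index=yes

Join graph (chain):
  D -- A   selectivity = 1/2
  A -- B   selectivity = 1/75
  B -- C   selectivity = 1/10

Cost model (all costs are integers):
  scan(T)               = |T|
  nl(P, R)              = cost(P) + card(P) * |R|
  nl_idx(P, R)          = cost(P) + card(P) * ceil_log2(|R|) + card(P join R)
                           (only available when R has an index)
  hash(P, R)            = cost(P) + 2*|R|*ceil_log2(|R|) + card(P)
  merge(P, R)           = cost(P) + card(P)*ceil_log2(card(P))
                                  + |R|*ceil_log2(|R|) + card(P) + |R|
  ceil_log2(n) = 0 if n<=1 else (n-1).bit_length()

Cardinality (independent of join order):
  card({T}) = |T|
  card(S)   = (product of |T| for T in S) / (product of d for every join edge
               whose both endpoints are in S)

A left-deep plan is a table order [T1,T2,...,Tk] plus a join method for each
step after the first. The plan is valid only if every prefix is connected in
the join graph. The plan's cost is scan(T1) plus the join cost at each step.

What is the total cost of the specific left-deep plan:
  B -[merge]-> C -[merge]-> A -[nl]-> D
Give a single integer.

301590

step 1: scan B: cost=80, card=80
step 2: join C via merge
    card(P join C) = 80*120/(10) = 960
    cost = 80 + 80*7 + 120*7 + 80 + 120 = 1680
step 3: join A via merge
    card(P join A) = 960*150/(75) = 1920
    cost = 1680 + 960*10 + 150*8 + 960 + 150 = 13590
step 4: join D via nl
    card(P join D) = 1920*150/(2) = 144000
    cost = 13590 + 1920*150 = 301590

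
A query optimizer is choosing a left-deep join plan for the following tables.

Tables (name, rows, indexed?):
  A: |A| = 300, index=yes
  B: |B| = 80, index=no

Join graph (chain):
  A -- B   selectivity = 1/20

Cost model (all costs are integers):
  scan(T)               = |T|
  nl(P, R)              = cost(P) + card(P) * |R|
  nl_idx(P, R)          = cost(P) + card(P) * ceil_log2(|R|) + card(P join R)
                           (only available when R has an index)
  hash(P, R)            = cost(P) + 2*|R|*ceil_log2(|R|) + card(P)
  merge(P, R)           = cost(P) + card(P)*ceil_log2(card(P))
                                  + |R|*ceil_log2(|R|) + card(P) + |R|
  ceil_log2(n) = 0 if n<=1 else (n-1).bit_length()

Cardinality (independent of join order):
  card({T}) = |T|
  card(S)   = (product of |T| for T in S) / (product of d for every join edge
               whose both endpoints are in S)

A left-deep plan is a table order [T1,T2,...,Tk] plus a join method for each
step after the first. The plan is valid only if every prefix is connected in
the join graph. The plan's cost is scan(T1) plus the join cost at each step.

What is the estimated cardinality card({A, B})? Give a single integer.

1200

Tables in S: A(300), B(80)
Edges inside S: A-B(d=20)
numerator = 300 * 80 = 24000
denominator = 20 = 20
card(S) = 24000 / 20 = 1200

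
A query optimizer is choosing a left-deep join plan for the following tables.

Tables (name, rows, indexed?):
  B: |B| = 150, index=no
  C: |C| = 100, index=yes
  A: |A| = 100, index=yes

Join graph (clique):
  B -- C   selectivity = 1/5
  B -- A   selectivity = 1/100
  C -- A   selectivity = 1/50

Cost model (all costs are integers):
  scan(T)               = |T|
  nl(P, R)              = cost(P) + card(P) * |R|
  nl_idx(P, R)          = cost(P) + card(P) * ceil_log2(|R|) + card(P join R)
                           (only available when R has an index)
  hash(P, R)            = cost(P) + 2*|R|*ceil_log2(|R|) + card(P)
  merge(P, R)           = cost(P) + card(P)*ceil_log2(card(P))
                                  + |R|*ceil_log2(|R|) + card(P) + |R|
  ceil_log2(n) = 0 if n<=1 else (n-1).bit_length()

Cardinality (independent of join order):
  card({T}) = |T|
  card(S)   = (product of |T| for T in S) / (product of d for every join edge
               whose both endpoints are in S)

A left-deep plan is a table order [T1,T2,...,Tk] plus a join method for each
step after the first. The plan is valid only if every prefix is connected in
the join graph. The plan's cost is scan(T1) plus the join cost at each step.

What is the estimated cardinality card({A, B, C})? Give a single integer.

60

Tables in S: A(100), B(150), C(100)
Edges inside S: B-C(d=5), B-A(d=100), C-A(d=50)
numerator = 100 * 150 * 100 = 1500000
denominator = 5 * 100 * 50 = 25000
card(S) = 1500000 / 25000 = 60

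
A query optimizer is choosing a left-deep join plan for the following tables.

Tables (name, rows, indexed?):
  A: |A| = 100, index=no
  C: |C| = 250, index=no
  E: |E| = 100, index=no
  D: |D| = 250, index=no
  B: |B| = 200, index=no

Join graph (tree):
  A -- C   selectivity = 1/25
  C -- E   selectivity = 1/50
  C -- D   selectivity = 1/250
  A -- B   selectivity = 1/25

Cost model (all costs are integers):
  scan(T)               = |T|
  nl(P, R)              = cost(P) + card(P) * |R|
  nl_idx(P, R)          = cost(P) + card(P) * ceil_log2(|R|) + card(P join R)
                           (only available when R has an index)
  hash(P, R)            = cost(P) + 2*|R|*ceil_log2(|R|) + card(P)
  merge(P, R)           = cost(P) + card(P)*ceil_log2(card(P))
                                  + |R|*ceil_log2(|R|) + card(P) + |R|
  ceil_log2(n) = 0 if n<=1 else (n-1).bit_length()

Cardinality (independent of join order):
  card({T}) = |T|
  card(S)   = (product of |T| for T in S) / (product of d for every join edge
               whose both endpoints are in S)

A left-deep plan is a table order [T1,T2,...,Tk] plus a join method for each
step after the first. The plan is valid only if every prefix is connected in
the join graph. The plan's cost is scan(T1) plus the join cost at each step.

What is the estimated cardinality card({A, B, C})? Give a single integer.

Tables in S: A(100), B(200), C(250)
Edges inside S: A-C(d=25), A-B(d=25)
numerator = 100 * 200 * 250 = 5000000
denominator = 25 * 25 = 625
card(S) = 5000000 / 625 = 8000

8000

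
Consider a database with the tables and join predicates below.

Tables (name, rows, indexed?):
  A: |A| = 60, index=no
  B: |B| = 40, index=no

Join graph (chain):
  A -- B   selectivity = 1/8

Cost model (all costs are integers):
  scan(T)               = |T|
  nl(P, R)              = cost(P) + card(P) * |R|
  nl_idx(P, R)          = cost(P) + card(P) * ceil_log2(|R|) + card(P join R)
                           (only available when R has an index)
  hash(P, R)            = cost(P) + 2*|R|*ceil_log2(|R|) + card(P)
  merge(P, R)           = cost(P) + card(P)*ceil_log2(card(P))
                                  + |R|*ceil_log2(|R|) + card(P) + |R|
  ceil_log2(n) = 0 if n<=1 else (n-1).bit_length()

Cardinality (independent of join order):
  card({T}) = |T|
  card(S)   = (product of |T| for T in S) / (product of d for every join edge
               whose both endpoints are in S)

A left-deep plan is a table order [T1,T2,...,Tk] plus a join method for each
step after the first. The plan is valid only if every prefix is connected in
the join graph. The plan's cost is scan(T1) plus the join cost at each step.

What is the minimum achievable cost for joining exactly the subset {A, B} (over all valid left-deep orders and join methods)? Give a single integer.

600

Selinger DP over subsets of {A,B}:
  {A}: scan cost=60, card=60
  {B}: scan cost=40, card=40
  {AB}: card=300; try (B,hash)→600, (A,merge)→740, (B,merge)→760, (A,hash)→800, (A,nl)→2440, (B,nl)→2460; best=600 via (B,hash)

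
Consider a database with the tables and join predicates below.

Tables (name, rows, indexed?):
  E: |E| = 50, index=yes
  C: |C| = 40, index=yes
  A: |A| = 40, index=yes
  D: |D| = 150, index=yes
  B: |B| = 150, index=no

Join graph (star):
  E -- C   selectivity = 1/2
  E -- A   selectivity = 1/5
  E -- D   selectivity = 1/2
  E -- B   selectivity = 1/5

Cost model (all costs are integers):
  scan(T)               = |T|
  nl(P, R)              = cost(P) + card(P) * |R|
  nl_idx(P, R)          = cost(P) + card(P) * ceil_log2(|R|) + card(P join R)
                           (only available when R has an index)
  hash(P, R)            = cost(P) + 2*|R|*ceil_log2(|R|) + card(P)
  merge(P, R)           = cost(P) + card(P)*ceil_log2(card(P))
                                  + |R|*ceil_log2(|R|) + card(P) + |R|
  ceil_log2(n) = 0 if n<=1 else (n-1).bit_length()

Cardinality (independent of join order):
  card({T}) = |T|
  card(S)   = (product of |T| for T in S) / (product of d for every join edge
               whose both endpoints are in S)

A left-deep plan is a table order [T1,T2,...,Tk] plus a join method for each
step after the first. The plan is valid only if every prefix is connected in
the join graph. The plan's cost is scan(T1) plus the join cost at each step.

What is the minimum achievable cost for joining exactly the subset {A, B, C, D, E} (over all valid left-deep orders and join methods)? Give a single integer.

254260

Selinger DP over subsets of {A,B,C,D,E}:
  {E}: scan cost=50, card=50
  {C}: scan cost=40, card=40
  {A}: scan cost=40, card=40
  {D}: scan cost=150, card=150
  {B}: scan cost=150, card=150
  {CE}: card=1000; try (C,hash)→580, (E,merge)→670, (E,hash)→680, (C,merge)→680, (E,nl_idx)→1280, (C,nl_idx)→1350 …(+2); best=580 via (C,hash)
  {AE}: card=400; try (A,hash)→580, (E,merge)→670, (E,hash)→680, (E,nl_idx)→680, (A,merge)→680, (A,nl_idx)→750 …(+2); best=580 via (A,hash)
  {DE}: card=3750; try (E,hash)→900, (D,merge)→1750, (E,merge)→1850, (D,hash)→2500, (D,nl_idx)→4200, (E,nl_idx)→4800 …(+2); best=900 via (E,hash)
  {BE}: card=1500; try (E,hash)→900, (B,merge)→1750, (E,merge)→1850, (B,hash)→2500, (E,nl_idx)→2550, (B,nl)→7550 …(+1); best=900 via (E,hash)
  {ACE}: card=8000; try (C,hash)→1460, (A,hash)→2060, (C,merge)→4860, (C,nl_idx)→10980, (A,merge)→11860, (A,nl_idx)→14580 …(+2); best=1460 via (C,hash)
  {CDE}: card=75000; try (D,hash)→3980, (C,hash)→5130, (D,merge)→12930, (C,merge)→49930, (D,nl_idx)→83580, (C,nl_idx)→98400 …(+2); best=3980 via (D,hash)
  {BCE}: card=30000; try (C,hash)→2880, (B,hash)→3980, (B,merge)→12930, (C,merge)→19180, (C,nl_idx)→39900, (C,nl)→60900 …(+1); best=2880 via (C,hash)
  {ADE}: card=30000; try (D,hash)→3380, (A,hash)→5130, (D,merge)→5930, (D,nl_idx)→33780, (A,merge)→49930, (A,nl_idx)→53400 …(+2); best=3380 via (D,hash)
  {ABE}: card=12000; try (A,hash)→2880, (B,hash)→3380, (B,merge)→5930, (A,merge)→19180, (A,nl_idx)→21900, (B,nl)→60580 …(+1); best=2880 via (A,hash)
  {BDE}: card=112500; try (D,hash)→4800, (B,hash)→7050, (D,merge)→20250, (B,merge)→51000, (D,nl_idx)→125400, (D,nl)→225900 …(+1); best=4800 via (D,hash)
  {ACDE}: card=600000; try (D,hash)→11860, (C,hash)→33860, (A,hash)→79460, (D,merge)→114810, (C,merge)→483660, (D,nl_idx)→665460 …(+6); best=11860 via (D,hash)
  {ABCE}: card=240000; try (B,hash)→11860, (C,hash)→15360, (A,hash)→33360, (B,merge)→114810, (C,merge)→183160, (C,nl_idx)→314880 …(+5); best=11860 via (B,hash)
  {BCDE}: card=2250000; try (D,hash)→35280, (B,hash)→81380, (C,hash)→117780, (D,merge)→484230, (B,merge)→1355330, (C,merge)→2030080 …(+5); best=35280 via (D,hash)
  {ABDE}: card=900000; try (D,hash)→17280, (B,hash)→35780, (A,hash)→117780, (D,merge)→184230, (B,merge)→484730, (D,nl_idx)→998880 …(+5); best=17280 via (D,hash)
  {ABCDE}: card=18000000; try (D,hash)→254260, (B,hash)→614260, (C,hash)→917760, (A,hash)→2285760, (D,merge)→4573210, (B,merge)→12613210 …(+9); best=254260 via (D,hash)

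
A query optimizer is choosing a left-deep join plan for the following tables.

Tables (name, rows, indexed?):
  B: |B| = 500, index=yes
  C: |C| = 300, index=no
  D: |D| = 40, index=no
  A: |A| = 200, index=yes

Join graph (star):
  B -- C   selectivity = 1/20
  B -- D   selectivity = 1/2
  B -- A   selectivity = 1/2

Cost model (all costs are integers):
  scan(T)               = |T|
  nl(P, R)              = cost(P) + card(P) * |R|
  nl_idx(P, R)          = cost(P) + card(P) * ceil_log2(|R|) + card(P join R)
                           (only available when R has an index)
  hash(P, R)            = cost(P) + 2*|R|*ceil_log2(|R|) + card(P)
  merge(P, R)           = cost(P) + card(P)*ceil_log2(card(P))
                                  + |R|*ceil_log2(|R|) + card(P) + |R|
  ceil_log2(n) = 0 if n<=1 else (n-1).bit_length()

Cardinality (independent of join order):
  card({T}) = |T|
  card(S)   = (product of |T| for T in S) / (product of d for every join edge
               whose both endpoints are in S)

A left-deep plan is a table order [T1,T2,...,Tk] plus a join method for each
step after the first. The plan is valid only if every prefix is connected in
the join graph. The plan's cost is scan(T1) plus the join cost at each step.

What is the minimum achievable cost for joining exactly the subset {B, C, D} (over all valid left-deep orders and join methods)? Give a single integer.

14380

Selinger DP over subsets of {B,C,D}:
  {B}: scan cost=500, card=500
  {C}: scan cost=300, card=300
  {D}: scan cost=40, card=40
  {BC}: card=7500; try (C,hash)→6400, (B,merge)→8300, (C,merge)→8500, (B,hash)→9600, (B,nl_idx)→10500, (B,nl)→150300 …(+1); best=6400 via (C,hash)
  {BD}: card=10000; try (D,hash)→1480, (B,merge)→5320, (D,merge)→5780, (B,hash)→9080, (B,nl_idx)→10400, (B,nl)→20040 …(+1); best=1480 via (D,hash)
  {BCD}: card=150000; try (D,hash)→14380, (C,hash)→16880, (D,merge)→111680, (C,merge)→154480, (D,nl)→306400, (C,nl)→3001480; best=14380 via (D,hash)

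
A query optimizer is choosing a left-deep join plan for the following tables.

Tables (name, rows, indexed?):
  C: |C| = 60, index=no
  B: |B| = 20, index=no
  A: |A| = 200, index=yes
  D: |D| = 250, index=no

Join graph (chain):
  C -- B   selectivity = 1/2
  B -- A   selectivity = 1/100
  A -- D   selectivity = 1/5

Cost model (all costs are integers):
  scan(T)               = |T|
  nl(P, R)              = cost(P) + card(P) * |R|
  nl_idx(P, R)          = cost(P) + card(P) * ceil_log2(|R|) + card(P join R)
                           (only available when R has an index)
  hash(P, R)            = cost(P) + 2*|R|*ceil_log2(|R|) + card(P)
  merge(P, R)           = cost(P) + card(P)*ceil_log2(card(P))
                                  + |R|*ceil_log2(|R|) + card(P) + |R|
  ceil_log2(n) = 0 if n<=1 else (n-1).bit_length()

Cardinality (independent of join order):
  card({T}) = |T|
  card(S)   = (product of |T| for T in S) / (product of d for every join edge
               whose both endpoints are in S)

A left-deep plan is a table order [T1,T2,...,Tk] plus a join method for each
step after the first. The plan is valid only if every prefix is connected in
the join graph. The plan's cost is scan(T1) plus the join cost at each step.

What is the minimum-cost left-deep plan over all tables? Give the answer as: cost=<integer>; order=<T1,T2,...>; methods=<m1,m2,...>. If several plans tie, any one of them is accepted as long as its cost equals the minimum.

cost=5470; order=B,A,D,C; methods=nl_idx,merge,hash

Selinger DP (subsets sized 1..n):
  {C}: scan cost=60, card=60
  {B}: scan cost=20, card=20
  {A}: scan cost=200, card=200
  {D}: scan cost=250, card=250
  {BC}: card=600; try (B,hash)→320, (C,merge)→560, (B,merge)→600, (C,hash)→760, (C,nl)→1220, (B,nl)→1260; best=320 via (B,hash)
  {AB}: card=40; try (A,nl_idx)→220, (B,hash)→600, (A,merge)→1940, (B,merge)→2120, (A,hash)→3240, (A,nl)→4020 …(+1); best=220 via (A,nl_idx)
  {AD}: card=10000; try (A,hash)→3700, (D,merge)→4250, (A,merge)→4300, (D,hash)→4400, (A,nl_idx)→12250, (D,nl)→50200 …(+1); best=3700 via (A,hash)
  {ABC}: card=1200; try (C,merge)→920, (C,hash)→980, (C,nl)→2620, (A,hash)→4120, (A,nl_idx)→6320, (A,merge)→8720 …(+1); best=920 via (C,merge)
  {ABD}: card=2000; try (D,merge)→2750, (D,hash)→4260, (D,nl)→10220, (B,hash)→13900, (B,merge)→153820, (B,nl)→203700; best=2750 via (D,merge)
  {ABCD}: card=60000; try (C,hash)→5470, (D,hash)→6120, (D,merge)→17570, (C,merge)→27170, (C,nl)→122750, (D,nl)→300920; best=5470 via (C,hash)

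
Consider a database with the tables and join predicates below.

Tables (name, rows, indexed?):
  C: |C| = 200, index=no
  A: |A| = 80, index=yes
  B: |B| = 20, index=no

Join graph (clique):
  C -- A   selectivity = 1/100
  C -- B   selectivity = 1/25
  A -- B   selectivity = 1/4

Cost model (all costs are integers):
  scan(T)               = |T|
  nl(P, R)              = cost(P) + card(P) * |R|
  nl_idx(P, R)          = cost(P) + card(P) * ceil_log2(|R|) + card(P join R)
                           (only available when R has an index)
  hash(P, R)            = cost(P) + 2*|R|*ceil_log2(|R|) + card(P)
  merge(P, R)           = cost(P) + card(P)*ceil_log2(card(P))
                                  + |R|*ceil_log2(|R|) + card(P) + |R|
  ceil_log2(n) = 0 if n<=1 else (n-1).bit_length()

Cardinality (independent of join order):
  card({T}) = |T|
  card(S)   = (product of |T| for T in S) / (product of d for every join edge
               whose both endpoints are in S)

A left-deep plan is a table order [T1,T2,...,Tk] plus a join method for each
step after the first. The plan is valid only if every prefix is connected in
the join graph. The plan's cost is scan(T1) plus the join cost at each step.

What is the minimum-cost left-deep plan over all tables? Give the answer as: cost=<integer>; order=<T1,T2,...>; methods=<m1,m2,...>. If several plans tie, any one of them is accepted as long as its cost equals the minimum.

Selinger DP (subsets sized 1..n):
  {C}: scan cost=200, card=200
  {A}: scan cost=80, card=80
  {B}: scan cost=20, card=20
  {AC}: card=160; try (A,hash)→1520, (A,nl_idx)→1760, (C,merge)→2520, (A,merge)→2640, (C,hash)→3360, (C,nl)→16080 …(+1); best=1520 via (A,hash)
  {BC}: card=160; try (B,hash)→600, (C,merge)→1940, (B,merge)→2120, (C,hash)→3240, (C,nl)→4020, (B,nl)→4200; best=600 via (B,hash)
  {AB}: card=400; try (B,hash)→360, (A,nl_idx)→560, (A,merge)→780, (B,merge)→840, (A,hash)→1160, (A,nl)→1620 …(+1); best=360 via (B,hash)
  {ABC}: card=32; try (A,nl_idx)→1752, (B,hash)→1880, (A,hash)→1880, (A,merge)→2680, (B,merge)→3080, (C,hash)→3960 …(+4); best=1752 via (A,nl_idx)

cost=1752; order=C,B,A; methods=hash,nl_idx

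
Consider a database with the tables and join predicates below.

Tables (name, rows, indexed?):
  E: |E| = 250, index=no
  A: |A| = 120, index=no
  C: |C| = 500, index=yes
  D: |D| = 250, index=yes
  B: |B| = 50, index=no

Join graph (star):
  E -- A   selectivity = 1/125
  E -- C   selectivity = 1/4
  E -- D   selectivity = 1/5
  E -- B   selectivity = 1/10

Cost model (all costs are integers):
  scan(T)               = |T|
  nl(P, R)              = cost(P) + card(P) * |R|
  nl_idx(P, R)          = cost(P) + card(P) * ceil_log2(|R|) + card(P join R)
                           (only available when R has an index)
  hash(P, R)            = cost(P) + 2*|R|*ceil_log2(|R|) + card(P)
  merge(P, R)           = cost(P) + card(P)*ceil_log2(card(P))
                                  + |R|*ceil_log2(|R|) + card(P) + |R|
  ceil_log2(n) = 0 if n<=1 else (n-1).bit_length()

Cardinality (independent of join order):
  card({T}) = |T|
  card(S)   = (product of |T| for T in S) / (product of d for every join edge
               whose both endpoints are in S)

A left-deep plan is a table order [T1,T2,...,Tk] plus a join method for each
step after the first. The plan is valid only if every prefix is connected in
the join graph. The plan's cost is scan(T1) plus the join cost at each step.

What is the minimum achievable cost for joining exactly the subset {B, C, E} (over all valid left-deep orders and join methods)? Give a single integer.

Selinger DP over subsets of {B,C,E}:
  {E}: scan cost=250, card=250
  {C}: scan cost=500, card=500
  {B}: scan cost=50, card=50
  {CE}: card=31250; try (E,hash)→5000, (C,merge)→7500, (E,merge)→7750, (C,hash)→9500, (C,nl_idx)→33750, (C,nl)→125250 …(+1); best=5000 via (E,hash)
  {BE}: card=1250; try (B,hash)→1100, (E,merge)→2650, (B,merge)→2850, (E,hash)→4100, (E,nl)→12550, (B,nl)→12750; best=1100 via (B,hash)
  {BCE}: card=156250; try (C,hash)→11350, (C,merge)→21100, (B,hash)→36850, (C,nl_idx)→168600, (B,merge)→505350, (C,nl)→626100 …(+1); best=11350 via (C,hash)

11350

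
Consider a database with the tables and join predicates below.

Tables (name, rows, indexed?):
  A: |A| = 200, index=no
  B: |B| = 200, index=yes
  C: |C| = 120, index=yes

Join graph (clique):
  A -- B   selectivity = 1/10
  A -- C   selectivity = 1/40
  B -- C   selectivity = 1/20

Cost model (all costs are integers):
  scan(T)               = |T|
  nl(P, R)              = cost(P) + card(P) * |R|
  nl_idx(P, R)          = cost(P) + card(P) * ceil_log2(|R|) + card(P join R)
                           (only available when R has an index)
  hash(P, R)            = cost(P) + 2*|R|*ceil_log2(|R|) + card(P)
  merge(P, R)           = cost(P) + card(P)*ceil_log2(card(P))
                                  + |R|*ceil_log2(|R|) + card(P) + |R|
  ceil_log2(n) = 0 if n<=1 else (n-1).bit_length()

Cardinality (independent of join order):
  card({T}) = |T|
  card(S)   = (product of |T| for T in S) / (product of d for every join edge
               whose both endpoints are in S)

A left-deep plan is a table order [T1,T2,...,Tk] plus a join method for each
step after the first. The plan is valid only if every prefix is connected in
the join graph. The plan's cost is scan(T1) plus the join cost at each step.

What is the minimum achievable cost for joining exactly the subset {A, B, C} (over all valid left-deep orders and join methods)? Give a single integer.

5880

Selinger DP over subsets of {A,B,C}:
  {A}: scan cost=200, card=200
  {B}: scan cost=200, card=200
  {C}: scan cost=120, card=120
  {AB}: card=4000; try (B,hash)→3600, (A,hash)→3600, (B,merge)→3800, (A,merge)→3800, (B,nl_idx)→5800, (B,nl)→40200 …(+1); best=3600 via (B,hash)
  {AC}: card=600; try (C,hash)→2080, (C,nl_idx)→2200, (A,merge)→2880, (C,merge)→2960, (A,hash)→3440, (A,nl)→24120 …(+1); best=2080 via (C,hash)
  {BC}: card=1200; try (C,hash)→2080, (B,nl_idx)→2280, (C,nl_idx)→2800, (B,merge)→2880, (C,merge)→2960, (B,hash)→3440 …(+2); best=2080 via (C,hash)
  {ABC}: card=600; try (B,hash)→5880, (A,hash)→6480, (B,nl_idx)→7480, (C,hash)→9280, (B,merge)→10480, (A,merge)→18280 …(+5); best=5880 via (B,hash)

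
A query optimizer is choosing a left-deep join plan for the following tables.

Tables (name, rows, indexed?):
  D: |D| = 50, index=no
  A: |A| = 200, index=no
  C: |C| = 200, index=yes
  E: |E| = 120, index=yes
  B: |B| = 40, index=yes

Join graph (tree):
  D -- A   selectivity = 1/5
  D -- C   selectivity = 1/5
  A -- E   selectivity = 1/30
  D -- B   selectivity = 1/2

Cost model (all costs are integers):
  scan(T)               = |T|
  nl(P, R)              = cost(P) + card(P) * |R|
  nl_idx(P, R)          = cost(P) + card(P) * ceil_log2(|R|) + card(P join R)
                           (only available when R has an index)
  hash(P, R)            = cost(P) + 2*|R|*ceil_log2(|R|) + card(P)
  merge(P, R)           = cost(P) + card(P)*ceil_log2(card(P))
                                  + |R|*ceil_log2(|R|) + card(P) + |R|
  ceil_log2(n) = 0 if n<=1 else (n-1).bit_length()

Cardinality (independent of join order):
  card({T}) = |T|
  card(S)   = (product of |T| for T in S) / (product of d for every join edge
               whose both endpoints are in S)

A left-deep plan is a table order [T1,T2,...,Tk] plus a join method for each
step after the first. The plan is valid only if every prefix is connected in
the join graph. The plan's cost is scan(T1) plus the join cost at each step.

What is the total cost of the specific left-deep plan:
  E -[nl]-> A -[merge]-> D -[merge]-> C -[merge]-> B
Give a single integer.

step 1: scan E: cost=120, card=120
step 2: join A via nl
    card(P join A) = 120*200/(30) = 800
    cost = 120 + 120*200 = 24120
step 3: join D via merge
    card(P join D) = 800*50/(5) = 8000
    cost = 24120 + 800*10 + 50*6 + 800 + 50 = 33270
step 4: join C via merge
    card(P join C) = 8000*200/(5) = 320000
    cost = 33270 + 8000*13 + 200*8 + 8000 + 200 = 147070
step 5: join B via merge
    card(P join B) = 320000*40/(2) = 6400000
    cost = 147070 + 320000*19 + 40*6 + 320000 + 40 = 6547350

6547350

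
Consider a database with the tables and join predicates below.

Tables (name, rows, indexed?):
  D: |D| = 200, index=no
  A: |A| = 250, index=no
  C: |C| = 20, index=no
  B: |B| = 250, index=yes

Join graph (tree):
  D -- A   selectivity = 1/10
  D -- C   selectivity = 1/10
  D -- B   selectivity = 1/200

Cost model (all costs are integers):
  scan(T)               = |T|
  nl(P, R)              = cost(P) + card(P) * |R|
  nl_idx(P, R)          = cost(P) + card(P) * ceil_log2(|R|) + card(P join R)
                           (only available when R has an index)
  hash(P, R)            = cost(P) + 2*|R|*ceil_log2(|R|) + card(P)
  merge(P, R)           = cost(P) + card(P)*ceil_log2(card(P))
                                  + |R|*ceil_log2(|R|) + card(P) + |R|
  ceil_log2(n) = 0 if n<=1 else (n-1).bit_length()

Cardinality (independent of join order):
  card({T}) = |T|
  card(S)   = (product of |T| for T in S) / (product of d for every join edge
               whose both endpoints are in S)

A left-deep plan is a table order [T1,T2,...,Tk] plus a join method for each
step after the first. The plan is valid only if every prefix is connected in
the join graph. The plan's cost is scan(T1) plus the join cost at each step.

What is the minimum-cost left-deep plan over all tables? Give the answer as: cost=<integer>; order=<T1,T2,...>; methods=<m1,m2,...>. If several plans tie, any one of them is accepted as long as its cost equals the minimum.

Selinger DP (subsets sized 1..n):
  {D}: scan cost=200, card=200
  {A}: scan cost=250, card=250
  {C}: scan cost=20, card=20
  {B}: scan cost=250, card=250
  {AD}: card=5000; try (D,hash)→3700, (A,merge)→4250, (D,merge)→4300, (A,hash)→4400, (A,nl)→50200, (D,nl)→50250; best=3700 via (D,hash)
  {CD}: card=400; try (C,hash)→600, (D,merge)→1940, (C,merge)→2120, (D,hash)→3240, (D,nl)→4020, (C,nl)→4200; best=600 via (C,hash)
  {BD}: card=250; try (B,nl_idx)→2050, (D,hash)→3700, (B,merge)→4250, (D,merge)→4300, (B,hash)→4400, (B,nl)→50200 …(+1); best=2050 via (B,nl_idx)
  {ACD}: card=10000; try (A,hash)→5000, (A,merge)→6850, (C,hash)→8900, (C,merge)→73820, (A,nl)→100600, (C,nl)→103700; best=5000 via (A,hash)
  {ABD}: card=6250; try (A,hash)→6300, (A,merge)→6550, (B,hash)→12700, (B,nl_idx)→49950, (A,nl)→64550, (B,merge)→75950 …(+1); best=6300 via (A,hash)
  {BCD}: card=500; try (C,hash)→2500, (B,nl_idx)→4300, (C,merge)→4420, (B,hash)→5000, (B,merge)→6850, (C,nl)→7050 …(+1); best=2500 via (C,hash)
  {ABCD}: card=12500; try (A,hash)→7000, (A,merge)→9750, (C,hash)→12750, (B,hash)→19000, (C,merge)→93920, (B,nl_idx)→97500 …(+4); best=7000 via (A,hash)

cost=7000; order=D,B,C,A; methods=nl_idx,hash,hash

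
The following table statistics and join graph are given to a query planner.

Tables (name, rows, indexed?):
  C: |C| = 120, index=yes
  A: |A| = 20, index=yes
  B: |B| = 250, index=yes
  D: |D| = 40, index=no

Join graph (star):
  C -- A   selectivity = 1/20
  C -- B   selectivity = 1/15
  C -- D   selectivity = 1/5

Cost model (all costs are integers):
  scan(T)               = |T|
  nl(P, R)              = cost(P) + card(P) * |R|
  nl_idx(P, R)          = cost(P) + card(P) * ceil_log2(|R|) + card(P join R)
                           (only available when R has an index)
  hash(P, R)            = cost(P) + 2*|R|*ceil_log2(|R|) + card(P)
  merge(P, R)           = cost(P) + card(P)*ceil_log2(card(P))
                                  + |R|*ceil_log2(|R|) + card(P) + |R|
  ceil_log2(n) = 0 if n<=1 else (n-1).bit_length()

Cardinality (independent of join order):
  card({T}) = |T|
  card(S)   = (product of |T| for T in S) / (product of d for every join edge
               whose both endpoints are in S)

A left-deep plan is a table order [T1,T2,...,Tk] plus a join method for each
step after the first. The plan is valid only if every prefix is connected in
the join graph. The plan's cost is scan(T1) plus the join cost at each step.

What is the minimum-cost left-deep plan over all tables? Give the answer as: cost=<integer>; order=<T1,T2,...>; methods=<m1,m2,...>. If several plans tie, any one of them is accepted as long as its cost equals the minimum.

cost=5720; order=A,C,B,D; methods=nl_idx,nl_idx,hash

Selinger DP (subsets sized 1..n):
  {C}: scan cost=120, card=120
  {A}: scan cost=20, card=20
  {B}: scan cost=250, card=250
  {D}: scan cost=40, card=40
  {AC}: card=120; try (C,nl_idx)→280, (A,hash)→440, (A,nl_idx)→840, (C,merge)→1100, (A,merge)→1200, (C,hash)→1720 …(+2); best=280 via (C,nl_idx)
  {BC}: card=2000; try (C,hash)→2180, (B,nl_idx)→3080, (B,merge)→3330, (C,merge)→3460, (C,nl_idx)→4000, (B,hash)→4240 …(+2); best=2180 via (C,hash)
  {CD}: card=960; try (D,hash)→720, (C,merge)→1280, (C,nl_idx)→1280, (D,merge)→1360, (C,hash)→1760, (C,nl)→4840 …(+1); best=720 via (D,hash)
  {ABC}: card=2000; try (B,nl_idx)→3240, (B,merge)→3490, (A,hash)→4380, (B,hash)→4400, (A,nl_idx)→14180, (A,merge)→26300 …(+2); best=3240 via (B,nl_idx)
  {ACD}: card=960; try (D,hash)→880, (D,merge)→1520, (A,hash)→1880, (D,nl)→5080, (A,nl_idx)→6480, (A,merge)→11400 …(+1); best=880 via (D,hash)
  {BCD}: card=16000; try (D,hash)→4660, (B,hash)→5680, (B,merge)→13530, (B,nl_idx)→24400, (D,merge)→26460, (D,nl)→82180 …(+1); best=4660 via (D,hash)
  {ABCD}: card=16000; try (D,hash)→5720, (B,hash)→5840, (B,merge)→13690, (A,hash)→20860, (B,nl_idx)→24560, (D,merge)→27520 …(+5); best=5720 via (D,hash)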